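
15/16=0.94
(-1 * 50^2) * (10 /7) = -25000 /7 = -3571.43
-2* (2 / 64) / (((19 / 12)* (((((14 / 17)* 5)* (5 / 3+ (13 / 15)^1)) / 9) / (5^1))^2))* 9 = -142209675 / 21509824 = -6.61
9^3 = 729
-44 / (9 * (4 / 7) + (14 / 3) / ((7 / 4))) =-231 / 41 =-5.63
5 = 5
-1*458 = -458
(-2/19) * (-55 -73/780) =42973/7410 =5.80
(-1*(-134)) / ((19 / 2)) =268 / 19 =14.11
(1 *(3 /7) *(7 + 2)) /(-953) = -27 /6671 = -0.00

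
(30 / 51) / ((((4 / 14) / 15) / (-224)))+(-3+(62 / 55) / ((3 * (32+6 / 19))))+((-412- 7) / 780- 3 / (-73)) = -1508284567737 / 217924564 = -6921.13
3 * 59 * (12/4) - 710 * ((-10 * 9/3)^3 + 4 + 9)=19161301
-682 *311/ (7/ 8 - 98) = 1696816/ 777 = 2183.80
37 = 37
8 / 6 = 4 / 3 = 1.33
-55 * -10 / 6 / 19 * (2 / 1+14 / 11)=300 / 19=15.79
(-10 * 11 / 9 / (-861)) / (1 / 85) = 1.21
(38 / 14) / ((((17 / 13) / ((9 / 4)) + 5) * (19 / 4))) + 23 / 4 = 107005 / 18284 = 5.85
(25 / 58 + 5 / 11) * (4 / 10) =113 / 319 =0.35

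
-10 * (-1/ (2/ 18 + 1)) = 9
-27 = -27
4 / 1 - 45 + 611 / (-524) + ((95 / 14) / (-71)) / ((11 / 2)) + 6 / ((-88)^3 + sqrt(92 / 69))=-42090046583235084407 / 997786576979249596 - 3*sqrt(3) / 348303065087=-42.18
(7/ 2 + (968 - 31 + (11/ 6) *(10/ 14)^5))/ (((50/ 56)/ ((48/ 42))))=1518020416/ 1260525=1204.28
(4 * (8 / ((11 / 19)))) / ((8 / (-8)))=-608 / 11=-55.27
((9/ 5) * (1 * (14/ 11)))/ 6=21/ 55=0.38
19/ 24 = 0.79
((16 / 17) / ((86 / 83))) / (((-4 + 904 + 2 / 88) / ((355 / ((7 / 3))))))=31115040 / 202638317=0.15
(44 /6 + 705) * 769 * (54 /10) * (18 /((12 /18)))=399334779 /5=79866955.80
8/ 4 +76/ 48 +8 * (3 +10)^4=2741899/ 12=228491.58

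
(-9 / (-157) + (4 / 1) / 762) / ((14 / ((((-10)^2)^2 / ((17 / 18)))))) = 112290000 / 2372741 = 47.33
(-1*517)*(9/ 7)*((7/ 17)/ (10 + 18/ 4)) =-9306/ 493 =-18.88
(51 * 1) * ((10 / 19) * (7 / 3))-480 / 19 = 710 / 19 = 37.37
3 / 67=0.04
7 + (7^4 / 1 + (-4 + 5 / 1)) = 2409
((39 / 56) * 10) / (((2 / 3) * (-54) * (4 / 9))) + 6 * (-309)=-830787 / 448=-1854.44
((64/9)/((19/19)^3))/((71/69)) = 1472/213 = 6.91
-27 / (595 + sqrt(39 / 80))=-1285200 / 28321961 + 108*sqrt(195) / 28321961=-0.05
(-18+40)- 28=-6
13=13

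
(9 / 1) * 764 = 6876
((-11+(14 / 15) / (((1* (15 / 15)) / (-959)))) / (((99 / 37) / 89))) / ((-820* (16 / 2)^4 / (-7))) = -313286141 / 4987699200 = -0.06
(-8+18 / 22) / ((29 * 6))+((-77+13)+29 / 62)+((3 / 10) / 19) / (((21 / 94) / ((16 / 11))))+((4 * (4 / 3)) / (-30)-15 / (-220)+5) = -58.58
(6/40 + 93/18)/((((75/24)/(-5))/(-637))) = 5418.75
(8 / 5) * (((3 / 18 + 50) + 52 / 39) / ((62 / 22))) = 4532 / 155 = 29.24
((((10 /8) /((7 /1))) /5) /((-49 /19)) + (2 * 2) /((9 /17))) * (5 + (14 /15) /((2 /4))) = 1918375 /37044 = 51.79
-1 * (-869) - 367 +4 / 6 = 1508 / 3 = 502.67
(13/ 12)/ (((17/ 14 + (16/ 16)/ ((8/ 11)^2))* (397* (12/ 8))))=224/ 382311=0.00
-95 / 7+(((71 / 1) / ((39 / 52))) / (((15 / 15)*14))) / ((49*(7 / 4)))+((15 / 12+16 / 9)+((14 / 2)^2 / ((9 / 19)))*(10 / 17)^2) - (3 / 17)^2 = 631943861 / 24980004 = 25.30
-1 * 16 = -16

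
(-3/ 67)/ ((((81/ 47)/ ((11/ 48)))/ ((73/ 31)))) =-37741/ 2691792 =-0.01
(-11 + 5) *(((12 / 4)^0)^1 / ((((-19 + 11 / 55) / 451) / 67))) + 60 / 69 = 10425805 / 1081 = 9644.59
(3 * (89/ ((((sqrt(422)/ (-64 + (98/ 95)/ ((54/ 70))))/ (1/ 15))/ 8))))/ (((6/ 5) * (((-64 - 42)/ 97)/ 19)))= 277516418 * sqrt(422)/ 905823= 6293.64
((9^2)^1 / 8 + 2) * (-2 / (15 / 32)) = -776 / 15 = -51.73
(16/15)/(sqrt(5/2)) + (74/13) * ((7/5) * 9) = 16 * sqrt(10)/75 + 4662/65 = 72.40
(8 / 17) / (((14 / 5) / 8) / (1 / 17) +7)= 160 / 4403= 0.04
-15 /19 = -0.79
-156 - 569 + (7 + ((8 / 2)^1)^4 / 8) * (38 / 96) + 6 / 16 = -11347 / 16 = -709.19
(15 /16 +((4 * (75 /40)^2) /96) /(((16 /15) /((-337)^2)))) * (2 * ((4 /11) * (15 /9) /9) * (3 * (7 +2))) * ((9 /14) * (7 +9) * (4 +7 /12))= 9582960375 /3584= 2673817.07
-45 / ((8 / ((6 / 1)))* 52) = -0.65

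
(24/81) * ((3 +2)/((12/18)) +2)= 76/27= 2.81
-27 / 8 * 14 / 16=-189 / 64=-2.95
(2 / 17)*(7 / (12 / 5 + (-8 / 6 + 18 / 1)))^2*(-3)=-33075 / 695266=-0.05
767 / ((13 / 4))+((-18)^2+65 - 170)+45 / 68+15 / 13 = 403825 / 884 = 456.82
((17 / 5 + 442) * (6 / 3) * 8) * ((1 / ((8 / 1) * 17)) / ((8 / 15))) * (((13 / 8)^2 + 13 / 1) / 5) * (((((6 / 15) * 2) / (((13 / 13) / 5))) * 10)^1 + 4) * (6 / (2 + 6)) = 12981969 / 1280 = 10142.16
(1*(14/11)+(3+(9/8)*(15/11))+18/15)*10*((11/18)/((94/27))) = 9249/752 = 12.30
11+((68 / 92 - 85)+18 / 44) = -36863 / 506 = -72.85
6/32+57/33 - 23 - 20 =-7231/176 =-41.09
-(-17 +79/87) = 16.09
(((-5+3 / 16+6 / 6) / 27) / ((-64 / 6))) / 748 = 0.00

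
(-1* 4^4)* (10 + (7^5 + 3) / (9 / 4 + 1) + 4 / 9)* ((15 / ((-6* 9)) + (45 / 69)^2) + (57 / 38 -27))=18737184395776 / 557037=33637234.86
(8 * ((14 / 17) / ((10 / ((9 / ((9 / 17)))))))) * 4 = 224 / 5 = 44.80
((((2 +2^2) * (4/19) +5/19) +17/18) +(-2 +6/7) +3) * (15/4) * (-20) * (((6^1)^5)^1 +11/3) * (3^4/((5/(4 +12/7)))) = -217633841100/931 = -233763524.27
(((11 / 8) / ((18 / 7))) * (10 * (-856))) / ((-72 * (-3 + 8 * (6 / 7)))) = 288365 / 17496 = 16.48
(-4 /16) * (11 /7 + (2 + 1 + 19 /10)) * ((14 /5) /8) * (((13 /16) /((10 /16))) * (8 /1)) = -5889 /1000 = -5.89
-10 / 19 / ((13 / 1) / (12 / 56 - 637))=44575 / 1729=25.78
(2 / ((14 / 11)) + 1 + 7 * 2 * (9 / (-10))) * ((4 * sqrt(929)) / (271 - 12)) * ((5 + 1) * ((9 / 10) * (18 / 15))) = -227448 * sqrt(929) / 226625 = -30.59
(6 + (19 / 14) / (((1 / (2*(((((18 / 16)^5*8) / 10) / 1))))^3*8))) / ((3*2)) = 3228122518540777 / 1924145348608000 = 1.68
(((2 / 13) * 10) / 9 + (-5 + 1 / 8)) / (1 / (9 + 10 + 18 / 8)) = -374255 / 3744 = -99.96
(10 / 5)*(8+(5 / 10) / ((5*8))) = 641 / 40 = 16.02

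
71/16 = 4.44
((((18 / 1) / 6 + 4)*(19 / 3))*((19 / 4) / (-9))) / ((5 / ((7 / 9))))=-17689 / 4860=-3.64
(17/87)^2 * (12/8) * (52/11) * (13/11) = 0.32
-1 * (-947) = 947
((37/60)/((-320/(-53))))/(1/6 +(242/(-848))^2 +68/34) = 5508449/121246700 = 0.05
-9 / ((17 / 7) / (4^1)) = -252 / 17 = -14.82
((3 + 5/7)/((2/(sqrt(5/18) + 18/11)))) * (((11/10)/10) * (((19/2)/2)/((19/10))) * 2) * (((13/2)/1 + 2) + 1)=20.99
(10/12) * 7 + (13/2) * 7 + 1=52.33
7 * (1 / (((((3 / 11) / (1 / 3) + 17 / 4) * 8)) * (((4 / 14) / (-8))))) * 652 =-3151.82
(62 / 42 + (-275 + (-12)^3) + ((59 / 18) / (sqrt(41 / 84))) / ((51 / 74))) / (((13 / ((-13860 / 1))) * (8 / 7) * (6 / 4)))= 16182320 / 13 - 11766370 * sqrt(861) / 81549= 1240560.09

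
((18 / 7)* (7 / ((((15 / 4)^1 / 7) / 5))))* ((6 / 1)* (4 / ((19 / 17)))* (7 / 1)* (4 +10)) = 6717312 / 19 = 353542.74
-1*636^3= -257259456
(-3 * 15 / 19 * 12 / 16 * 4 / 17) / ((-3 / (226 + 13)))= 33.30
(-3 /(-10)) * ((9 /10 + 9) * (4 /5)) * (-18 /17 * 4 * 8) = -171072 /2125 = -80.50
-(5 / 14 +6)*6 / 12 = -89 / 28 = -3.18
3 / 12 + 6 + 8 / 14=191 / 28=6.82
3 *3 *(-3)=-27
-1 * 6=-6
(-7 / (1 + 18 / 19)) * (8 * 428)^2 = -1559262208 / 37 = -42142221.84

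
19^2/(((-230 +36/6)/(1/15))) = -361/3360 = -0.11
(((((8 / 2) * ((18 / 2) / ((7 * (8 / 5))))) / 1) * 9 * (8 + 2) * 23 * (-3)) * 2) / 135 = -2070 / 7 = -295.71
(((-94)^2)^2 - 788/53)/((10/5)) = 39037440.57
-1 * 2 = -2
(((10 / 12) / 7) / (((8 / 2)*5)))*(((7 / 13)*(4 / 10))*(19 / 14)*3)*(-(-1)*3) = 57 / 3640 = 0.02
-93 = -93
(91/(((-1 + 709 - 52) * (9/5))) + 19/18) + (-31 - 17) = -30745/656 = -46.87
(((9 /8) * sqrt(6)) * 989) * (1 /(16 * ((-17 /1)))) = -8901 * sqrt(6) /2176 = -10.02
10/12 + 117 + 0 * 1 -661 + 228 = -315.17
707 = 707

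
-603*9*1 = -5427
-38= -38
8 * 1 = 8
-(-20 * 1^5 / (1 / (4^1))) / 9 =80 / 9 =8.89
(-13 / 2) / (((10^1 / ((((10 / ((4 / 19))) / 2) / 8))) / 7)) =-1729 / 128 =-13.51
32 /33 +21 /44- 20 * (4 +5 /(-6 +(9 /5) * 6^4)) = -6705497 /85316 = -78.60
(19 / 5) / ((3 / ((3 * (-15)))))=-57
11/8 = 1.38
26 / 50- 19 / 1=-462 / 25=-18.48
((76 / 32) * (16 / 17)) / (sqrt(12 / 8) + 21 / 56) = 1.40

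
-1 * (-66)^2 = -4356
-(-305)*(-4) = -1220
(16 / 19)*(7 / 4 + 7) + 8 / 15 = 2252 / 285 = 7.90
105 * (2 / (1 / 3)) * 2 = 1260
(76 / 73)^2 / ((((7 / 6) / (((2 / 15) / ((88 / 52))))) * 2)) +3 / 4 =6455347 / 8206660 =0.79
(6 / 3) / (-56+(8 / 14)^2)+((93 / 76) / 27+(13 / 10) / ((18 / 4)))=9663 / 32395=0.30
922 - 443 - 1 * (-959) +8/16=1438.50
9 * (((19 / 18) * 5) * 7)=665 / 2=332.50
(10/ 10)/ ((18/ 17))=17/ 18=0.94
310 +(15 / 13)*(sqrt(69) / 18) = 5*sqrt(69) / 78 +310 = 310.53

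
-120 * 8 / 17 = -56.47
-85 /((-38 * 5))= 17 /38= 0.45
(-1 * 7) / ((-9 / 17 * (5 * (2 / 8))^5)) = 121856 / 28125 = 4.33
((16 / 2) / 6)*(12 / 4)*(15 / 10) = 6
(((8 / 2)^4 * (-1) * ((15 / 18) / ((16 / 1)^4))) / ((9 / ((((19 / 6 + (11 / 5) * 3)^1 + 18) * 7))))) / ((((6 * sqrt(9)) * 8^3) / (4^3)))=-5831 / 11943936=-0.00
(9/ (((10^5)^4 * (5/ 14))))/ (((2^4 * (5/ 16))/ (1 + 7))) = 0.00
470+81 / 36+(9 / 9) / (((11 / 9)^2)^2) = 27683093 / 58564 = 472.70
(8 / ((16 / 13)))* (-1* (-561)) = 7293 / 2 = 3646.50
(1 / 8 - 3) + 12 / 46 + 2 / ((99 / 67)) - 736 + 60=-12336979 / 18216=-677.26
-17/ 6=-2.83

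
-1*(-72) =72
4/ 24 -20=-119/ 6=-19.83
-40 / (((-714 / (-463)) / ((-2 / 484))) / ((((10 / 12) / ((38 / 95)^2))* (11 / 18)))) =289375 / 848232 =0.34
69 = 69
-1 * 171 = -171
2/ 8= 1/ 4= 0.25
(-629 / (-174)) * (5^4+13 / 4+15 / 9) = 4754611 / 2088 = 2277.11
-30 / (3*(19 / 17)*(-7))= 170 / 133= 1.28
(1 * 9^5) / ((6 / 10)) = 98415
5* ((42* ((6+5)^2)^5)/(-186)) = -907809861035/31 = -29284189065.65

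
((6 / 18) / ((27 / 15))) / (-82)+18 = 39847 / 2214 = 18.00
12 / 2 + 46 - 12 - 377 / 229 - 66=-6331 / 229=-27.65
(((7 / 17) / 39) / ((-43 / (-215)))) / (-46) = -35 / 30498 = -0.00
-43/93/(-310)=43/28830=0.00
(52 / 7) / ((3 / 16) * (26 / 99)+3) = 13728 / 5635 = 2.44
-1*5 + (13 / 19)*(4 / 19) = -1753 / 361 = -4.86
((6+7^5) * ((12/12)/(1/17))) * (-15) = -4287315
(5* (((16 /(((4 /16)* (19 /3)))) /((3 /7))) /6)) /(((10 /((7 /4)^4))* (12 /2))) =16807 /5472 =3.07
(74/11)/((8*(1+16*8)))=37/5676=0.01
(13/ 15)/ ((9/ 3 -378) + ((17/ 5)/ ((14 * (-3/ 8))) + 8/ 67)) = -6097/ 2641841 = -0.00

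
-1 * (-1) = 1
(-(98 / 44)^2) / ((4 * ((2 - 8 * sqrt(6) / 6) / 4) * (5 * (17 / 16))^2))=230496 / 4371125 + 153664 * sqrt(6) / 4371125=0.14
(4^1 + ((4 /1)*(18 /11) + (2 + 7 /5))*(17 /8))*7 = 77413 /440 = 175.94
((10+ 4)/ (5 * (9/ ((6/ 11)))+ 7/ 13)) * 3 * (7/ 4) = 1911/ 2159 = 0.89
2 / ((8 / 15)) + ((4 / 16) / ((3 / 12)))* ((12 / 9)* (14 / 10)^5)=409537 / 37500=10.92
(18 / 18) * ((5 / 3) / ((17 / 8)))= 40 / 51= 0.78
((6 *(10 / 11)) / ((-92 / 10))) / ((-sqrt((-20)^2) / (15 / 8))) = 0.06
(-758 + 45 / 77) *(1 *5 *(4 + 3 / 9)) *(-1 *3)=3790865 / 77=49232.01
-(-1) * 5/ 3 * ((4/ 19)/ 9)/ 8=5/ 1026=0.00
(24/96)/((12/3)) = 1/16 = 0.06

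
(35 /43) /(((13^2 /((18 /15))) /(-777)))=-32634 /7267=-4.49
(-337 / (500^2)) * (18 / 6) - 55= -13751011 / 250000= -55.00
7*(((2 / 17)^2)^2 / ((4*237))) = 28 / 19794477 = 0.00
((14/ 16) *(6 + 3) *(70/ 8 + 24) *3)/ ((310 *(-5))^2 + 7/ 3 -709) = 10611/ 32938880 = 0.00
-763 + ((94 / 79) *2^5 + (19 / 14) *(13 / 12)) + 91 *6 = -2355167 / 13272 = -177.45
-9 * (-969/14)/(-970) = -8721/13580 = -0.64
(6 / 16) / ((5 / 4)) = 3 / 10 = 0.30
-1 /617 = -0.00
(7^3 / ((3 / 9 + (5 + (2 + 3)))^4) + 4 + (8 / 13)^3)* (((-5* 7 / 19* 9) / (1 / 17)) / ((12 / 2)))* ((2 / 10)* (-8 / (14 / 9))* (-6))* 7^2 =-60557.07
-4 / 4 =-1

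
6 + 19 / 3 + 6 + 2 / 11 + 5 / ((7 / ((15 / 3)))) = 5102 / 231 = 22.09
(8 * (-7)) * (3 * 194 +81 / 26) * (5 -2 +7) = -4259640 / 13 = -327664.62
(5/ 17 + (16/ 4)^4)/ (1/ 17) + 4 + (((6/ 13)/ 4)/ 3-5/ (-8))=453613/ 104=4361.66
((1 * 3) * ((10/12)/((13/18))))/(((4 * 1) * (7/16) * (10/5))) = 90/91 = 0.99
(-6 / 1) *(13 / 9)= -26 / 3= -8.67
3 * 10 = 30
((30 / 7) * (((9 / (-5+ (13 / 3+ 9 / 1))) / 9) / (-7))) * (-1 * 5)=18 / 49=0.37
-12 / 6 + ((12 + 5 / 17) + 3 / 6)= 367 / 34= 10.79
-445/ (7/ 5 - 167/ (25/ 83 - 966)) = -178340425/ 630376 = -282.91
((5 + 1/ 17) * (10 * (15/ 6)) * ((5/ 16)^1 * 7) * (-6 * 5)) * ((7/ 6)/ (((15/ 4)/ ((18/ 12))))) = -263375/ 68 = -3873.16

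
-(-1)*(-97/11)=-97/11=-8.82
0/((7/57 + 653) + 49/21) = 0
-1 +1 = 0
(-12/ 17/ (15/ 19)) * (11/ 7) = -836/ 595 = -1.41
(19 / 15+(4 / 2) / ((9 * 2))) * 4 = 5.51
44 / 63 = 0.70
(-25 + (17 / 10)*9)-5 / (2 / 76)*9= -17197 / 10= -1719.70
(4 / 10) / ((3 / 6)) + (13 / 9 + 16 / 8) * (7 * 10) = 10886 / 45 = 241.91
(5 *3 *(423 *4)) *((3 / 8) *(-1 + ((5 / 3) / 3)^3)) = -70970 / 9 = -7885.56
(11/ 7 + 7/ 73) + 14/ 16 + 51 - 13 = 165737/ 4088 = 40.54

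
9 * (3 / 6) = 9 / 2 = 4.50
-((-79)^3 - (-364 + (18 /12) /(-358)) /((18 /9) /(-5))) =707334983 /1432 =493949.01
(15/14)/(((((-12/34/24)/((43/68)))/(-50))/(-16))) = -258000/7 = -36857.14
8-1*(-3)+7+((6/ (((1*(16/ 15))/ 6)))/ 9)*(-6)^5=-29142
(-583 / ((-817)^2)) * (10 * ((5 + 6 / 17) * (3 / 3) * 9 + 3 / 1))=-5072100 / 11347313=-0.45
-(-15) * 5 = 75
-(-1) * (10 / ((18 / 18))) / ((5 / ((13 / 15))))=26 / 15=1.73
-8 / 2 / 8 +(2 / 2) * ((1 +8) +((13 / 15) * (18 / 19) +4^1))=2531 / 190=13.32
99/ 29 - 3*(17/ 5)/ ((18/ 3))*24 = -5421/ 145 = -37.39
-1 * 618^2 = -381924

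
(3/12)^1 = 1/4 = 0.25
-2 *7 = -14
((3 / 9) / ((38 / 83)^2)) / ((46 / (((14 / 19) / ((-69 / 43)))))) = -2073589 / 130622796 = -0.02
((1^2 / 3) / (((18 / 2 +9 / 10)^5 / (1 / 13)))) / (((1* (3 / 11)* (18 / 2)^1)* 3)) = 100000 / 2731070516031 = 0.00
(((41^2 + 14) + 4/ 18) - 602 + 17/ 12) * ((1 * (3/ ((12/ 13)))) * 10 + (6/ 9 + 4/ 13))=102891677/ 2808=36642.34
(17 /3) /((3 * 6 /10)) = 85 /27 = 3.15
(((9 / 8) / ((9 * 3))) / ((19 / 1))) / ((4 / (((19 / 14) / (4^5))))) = 1 / 1376256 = 0.00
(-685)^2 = 469225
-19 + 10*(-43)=-449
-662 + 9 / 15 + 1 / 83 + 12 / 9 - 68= -906428 / 1245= -728.05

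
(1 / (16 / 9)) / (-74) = -9 / 1184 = -0.01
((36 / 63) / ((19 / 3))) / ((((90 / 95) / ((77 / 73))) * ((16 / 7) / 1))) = 77 / 1752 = 0.04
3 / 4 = 0.75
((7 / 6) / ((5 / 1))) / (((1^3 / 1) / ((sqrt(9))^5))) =56.70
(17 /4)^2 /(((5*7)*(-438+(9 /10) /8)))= -289 /245217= -0.00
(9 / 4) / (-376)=-9 / 1504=-0.01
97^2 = 9409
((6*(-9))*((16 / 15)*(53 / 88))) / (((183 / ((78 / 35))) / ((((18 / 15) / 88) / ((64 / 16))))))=-18603 / 12916750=-0.00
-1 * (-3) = 3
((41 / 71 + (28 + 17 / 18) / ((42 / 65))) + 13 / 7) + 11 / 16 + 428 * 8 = 745434485 / 214704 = 3471.92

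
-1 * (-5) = 5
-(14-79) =65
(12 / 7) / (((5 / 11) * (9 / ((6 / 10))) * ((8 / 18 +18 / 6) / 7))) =396 / 775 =0.51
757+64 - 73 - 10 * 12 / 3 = 708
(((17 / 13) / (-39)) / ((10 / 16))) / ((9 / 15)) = -136 / 1521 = -0.09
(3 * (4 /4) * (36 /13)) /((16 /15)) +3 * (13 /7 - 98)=-102153 /364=-280.64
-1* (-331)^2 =-109561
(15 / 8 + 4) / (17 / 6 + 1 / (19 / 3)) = 2679 / 1364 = 1.96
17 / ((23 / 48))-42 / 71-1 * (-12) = 76566 / 1633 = 46.89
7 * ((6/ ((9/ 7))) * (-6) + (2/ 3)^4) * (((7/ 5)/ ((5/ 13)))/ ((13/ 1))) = -110348/ 2025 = -54.49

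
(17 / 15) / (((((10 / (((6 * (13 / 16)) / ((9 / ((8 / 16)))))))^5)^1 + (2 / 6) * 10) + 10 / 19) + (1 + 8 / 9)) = 359782917 / 21785741088905095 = 0.00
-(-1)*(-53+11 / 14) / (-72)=731 / 1008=0.73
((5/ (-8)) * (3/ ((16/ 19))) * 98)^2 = 195021225/ 4096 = 47612.60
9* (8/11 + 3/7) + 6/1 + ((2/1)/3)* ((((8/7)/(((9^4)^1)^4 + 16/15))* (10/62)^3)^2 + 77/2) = 46643154888591101322043952220571995607000228666/1108722862653276847642740580670110206222844497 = 42.07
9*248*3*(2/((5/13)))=174096/5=34819.20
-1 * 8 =-8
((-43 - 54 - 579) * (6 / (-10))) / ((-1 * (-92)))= 507 / 115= 4.41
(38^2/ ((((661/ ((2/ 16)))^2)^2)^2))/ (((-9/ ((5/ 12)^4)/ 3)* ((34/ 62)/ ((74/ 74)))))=-6994375/ 161646661967407106391922100051902464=-0.00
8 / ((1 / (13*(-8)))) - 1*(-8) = -824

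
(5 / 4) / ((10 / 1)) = 1 / 8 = 0.12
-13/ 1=-13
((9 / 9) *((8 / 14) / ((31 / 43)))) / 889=172 / 192913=0.00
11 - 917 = -906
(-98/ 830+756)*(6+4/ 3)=6901202/ 1245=5543.13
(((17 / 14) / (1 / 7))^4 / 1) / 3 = 83521 / 48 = 1740.02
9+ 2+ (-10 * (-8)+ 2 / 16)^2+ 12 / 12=411649 / 64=6432.02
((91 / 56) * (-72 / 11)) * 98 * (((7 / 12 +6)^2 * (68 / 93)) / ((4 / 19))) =-1284091991 / 8184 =-156902.74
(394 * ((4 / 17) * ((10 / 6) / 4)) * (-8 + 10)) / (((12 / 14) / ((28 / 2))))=193060 / 153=1261.83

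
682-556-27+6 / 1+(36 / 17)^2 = 31641 / 289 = 109.48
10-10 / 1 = 0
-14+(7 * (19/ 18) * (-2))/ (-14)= -233/ 18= -12.94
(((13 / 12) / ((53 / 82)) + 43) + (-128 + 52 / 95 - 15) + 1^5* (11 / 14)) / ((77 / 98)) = -20510648 / 166155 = -123.44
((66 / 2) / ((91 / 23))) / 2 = 759 / 182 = 4.17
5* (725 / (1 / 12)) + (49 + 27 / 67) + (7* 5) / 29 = 84618835 / 1943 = 43550.61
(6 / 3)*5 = 10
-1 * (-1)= 1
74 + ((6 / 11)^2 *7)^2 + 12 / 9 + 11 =3982531 / 43923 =90.67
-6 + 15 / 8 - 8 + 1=-89 / 8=-11.12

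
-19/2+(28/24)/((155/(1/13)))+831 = 4965971/6045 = 821.50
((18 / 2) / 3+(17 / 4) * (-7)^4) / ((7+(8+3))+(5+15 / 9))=122487 / 296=413.81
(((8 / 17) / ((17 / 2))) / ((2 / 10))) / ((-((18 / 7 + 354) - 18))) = -56 / 68493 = -0.00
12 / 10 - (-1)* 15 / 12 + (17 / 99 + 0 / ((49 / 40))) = 5191 / 1980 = 2.62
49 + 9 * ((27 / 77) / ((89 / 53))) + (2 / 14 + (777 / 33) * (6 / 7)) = 487961 / 6853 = 71.20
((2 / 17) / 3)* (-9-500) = -1018 / 51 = -19.96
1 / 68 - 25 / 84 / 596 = 12091 / 851088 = 0.01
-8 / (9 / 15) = -40 / 3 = -13.33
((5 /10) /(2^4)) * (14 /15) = 7 /240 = 0.03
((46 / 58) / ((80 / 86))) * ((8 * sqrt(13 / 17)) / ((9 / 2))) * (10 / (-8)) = -989 * sqrt(221) / 8874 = -1.66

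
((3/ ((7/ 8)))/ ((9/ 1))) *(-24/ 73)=-0.13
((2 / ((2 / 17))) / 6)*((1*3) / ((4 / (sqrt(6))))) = 17*sqrt(6) / 8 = 5.21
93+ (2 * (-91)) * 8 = -1363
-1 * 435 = -435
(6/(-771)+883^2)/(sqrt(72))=66793357 * sqrt(2)/1028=91887.23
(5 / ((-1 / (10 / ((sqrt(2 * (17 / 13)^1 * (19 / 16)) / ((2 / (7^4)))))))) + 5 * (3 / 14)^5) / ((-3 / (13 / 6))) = -1755 / 1075648 + 1300 * sqrt(8398) / 6979707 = 0.02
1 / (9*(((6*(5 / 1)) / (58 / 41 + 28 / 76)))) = 0.01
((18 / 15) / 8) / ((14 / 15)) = 9 / 56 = 0.16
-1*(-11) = 11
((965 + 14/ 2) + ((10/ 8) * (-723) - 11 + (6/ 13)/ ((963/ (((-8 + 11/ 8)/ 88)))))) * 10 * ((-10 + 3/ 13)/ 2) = -53399844305/ 19095648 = -2796.44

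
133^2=17689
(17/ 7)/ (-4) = -17/ 28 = -0.61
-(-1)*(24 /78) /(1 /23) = 92 /13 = 7.08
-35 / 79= -0.44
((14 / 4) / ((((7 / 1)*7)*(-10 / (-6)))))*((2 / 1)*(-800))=-480 / 7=-68.57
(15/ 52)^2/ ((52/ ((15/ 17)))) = 3375/ 2390336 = 0.00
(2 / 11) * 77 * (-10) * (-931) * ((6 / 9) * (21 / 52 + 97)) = 330086050 / 39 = 8463744.87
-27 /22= -1.23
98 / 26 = 49 / 13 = 3.77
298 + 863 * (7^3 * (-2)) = -591720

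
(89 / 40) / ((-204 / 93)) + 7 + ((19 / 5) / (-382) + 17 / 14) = 26147441 / 3636640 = 7.19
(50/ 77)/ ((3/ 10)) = 500/ 231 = 2.16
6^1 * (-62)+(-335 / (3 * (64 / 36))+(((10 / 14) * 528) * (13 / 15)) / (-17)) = -454.04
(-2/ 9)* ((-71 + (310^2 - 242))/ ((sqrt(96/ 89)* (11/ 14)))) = -74501* sqrt(534)/ 66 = -26084.88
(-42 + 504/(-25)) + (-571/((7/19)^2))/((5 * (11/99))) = -9352041/1225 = -7634.32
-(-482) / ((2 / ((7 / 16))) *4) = 1687 / 64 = 26.36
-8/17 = -0.47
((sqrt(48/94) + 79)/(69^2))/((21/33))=22 * sqrt(282)/1566369 + 869/33327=0.03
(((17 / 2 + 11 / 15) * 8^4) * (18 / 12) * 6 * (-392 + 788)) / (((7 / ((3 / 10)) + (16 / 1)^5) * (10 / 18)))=9098293248 / 39322475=231.38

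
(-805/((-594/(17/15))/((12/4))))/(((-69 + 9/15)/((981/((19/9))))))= -1491665/47652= -31.30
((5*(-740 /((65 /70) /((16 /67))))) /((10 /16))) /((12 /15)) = -1657600 /871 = -1903.10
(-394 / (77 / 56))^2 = 9935104 / 121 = 82108.30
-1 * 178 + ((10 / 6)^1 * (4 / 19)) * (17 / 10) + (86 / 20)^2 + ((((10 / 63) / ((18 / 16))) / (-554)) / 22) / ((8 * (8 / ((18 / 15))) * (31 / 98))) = -192509577379 / 1211411025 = -158.91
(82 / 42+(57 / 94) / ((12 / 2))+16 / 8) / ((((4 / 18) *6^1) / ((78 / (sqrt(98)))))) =624117 *sqrt(2) / 36848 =23.95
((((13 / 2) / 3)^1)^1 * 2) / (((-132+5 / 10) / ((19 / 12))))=-247 / 4734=-0.05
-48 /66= -8 /11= -0.73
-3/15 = -1/5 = -0.20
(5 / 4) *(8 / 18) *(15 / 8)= 25 / 24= 1.04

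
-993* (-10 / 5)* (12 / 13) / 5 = 23832 / 65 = 366.65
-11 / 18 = -0.61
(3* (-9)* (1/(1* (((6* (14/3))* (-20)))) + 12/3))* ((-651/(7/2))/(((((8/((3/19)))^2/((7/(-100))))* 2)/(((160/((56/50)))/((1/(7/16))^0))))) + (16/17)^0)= -951348861/6469120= -147.06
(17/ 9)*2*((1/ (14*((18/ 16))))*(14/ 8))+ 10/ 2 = 439/ 81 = 5.42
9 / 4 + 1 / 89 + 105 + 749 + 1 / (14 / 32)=2139499 / 2492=858.55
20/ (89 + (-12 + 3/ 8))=160/ 619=0.26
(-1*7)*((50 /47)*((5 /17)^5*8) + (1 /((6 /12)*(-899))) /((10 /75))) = -859255705 /59993217821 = -0.01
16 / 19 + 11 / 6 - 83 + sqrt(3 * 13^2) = -9157 / 114 + 13 * sqrt(3) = -57.81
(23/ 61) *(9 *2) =414/ 61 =6.79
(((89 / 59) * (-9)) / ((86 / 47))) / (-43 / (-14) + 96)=-263529 / 3518819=-0.07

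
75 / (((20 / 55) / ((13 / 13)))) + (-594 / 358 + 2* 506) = 871079 / 716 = 1216.59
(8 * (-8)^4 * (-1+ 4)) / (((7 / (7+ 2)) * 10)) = 442368 / 35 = 12639.09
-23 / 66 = -0.35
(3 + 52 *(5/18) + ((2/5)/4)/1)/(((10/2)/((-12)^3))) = -151584/25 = -6063.36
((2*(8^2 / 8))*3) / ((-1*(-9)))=16 / 3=5.33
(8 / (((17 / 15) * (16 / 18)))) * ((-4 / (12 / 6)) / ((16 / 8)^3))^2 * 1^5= 135 / 272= 0.50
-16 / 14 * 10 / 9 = -80 / 63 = -1.27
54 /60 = 9 /10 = 0.90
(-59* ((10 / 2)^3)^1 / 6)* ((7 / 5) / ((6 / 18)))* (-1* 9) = 92925 / 2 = 46462.50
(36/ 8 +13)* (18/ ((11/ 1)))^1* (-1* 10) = -3150/ 11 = -286.36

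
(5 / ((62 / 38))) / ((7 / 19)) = 1805 / 217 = 8.32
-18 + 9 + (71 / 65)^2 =-32984 / 4225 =-7.81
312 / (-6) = -52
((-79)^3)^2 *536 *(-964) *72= -9043506764461640448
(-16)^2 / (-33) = -7.76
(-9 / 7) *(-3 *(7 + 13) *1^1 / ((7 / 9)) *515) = 2502900 / 49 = 51079.59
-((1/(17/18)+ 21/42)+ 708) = -24125/34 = -709.56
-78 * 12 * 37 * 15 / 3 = -173160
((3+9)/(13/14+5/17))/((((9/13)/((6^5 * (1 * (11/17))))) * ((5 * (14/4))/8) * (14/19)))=150239232/3395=44253.09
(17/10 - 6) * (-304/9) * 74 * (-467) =-225871088/45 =-5019357.51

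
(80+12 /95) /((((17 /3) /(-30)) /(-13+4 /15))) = 8723352 /1615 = 5401.46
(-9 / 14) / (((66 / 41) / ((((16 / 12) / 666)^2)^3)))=-656 / 25513051153718179359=-0.00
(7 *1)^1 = 7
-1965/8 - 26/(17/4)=-251.74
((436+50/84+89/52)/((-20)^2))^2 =229087634161/190794240000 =1.20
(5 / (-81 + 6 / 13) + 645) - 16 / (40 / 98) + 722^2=521889.74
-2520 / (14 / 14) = -2520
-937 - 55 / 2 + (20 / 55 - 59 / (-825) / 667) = -1061080157 / 1100550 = -964.14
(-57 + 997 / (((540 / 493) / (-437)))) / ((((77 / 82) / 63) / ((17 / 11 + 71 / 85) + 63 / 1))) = -1483284560569 / 850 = -1745040659.49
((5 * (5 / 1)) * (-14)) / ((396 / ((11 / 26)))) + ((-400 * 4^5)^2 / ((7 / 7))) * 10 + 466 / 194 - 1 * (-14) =76161849754327613 / 45396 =1677721600016.03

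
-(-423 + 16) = 407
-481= -481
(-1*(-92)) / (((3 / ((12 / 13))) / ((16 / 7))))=5888 / 91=64.70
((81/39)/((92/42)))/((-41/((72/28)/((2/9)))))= -0.27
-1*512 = -512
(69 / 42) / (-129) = -23 / 1806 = -0.01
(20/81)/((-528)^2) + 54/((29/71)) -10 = 20007212689/163715904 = 122.21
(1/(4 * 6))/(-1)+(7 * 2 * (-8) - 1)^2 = 306455/24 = 12768.96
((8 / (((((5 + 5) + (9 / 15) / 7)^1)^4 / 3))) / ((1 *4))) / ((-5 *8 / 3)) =-2701125 / 62109611524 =-0.00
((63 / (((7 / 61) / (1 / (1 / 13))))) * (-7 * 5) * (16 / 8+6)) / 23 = -1998360 / 23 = -86885.22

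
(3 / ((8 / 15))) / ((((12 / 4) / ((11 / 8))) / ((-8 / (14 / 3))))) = -495 / 112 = -4.42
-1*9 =-9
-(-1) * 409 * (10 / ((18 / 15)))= 10225 / 3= 3408.33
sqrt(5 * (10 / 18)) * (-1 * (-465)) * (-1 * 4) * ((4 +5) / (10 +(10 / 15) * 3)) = -2325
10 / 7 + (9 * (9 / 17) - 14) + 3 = -572 / 119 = -4.81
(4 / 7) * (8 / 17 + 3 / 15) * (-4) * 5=-912 / 119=-7.66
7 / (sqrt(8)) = 7 * sqrt(2) / 4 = 2.47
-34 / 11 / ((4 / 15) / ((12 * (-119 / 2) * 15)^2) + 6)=-0.52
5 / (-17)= -0.29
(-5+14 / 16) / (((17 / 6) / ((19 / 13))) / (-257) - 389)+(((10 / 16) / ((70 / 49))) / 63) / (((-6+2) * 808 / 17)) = 554978053 / 52518034944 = 0.01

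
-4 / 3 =-1.33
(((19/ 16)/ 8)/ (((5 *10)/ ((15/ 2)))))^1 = 57/ 2560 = 0.02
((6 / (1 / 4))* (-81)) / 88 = -243 / 11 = -22.09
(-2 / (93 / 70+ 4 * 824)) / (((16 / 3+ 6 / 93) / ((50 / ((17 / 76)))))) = -24738000 / 984879071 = -0.03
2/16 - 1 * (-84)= 673/8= 84.12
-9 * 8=-72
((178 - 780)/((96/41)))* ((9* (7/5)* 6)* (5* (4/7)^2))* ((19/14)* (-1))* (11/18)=368467/14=26319.07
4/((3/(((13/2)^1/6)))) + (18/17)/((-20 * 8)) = 17599/12240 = 1.44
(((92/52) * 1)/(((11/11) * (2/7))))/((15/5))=161/78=2.06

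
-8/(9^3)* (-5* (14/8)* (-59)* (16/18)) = -33040/6561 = -5.04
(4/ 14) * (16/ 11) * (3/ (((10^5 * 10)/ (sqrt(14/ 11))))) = 0.00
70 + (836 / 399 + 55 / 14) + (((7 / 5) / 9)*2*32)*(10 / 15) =156229 / 1890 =82.66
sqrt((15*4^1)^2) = 60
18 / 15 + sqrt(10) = 6 / 5 + sqrt(10) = 4.36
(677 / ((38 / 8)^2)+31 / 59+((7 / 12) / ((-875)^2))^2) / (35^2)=1120207183593771299 / 44946297949218750000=0.02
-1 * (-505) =505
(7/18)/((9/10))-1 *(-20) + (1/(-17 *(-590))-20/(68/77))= -1799419/812430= -2.21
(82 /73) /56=41 /2044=0.02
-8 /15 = -0.53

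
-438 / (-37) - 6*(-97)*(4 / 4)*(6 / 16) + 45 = 40713 / 148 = 275.09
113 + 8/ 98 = 5541/ 49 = 113.08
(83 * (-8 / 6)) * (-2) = 664 / 3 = 221.33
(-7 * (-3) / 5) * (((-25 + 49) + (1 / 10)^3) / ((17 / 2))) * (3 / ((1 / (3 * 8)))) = 9072378 / 10625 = 853.87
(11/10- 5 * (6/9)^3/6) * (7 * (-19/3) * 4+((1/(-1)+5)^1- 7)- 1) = -187952/1215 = -154.69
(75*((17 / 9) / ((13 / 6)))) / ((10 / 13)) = 85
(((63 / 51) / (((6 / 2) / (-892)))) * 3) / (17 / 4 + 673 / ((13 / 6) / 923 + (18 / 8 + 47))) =-449171952 / 7302605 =-61.51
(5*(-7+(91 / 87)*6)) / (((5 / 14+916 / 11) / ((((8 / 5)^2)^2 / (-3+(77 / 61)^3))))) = 501115940864 / 1746148235625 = 0.29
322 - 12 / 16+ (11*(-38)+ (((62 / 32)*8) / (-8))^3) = -426079 / 4096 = -104.02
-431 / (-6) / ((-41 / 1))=-431 / 246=-1.75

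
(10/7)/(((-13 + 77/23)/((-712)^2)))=-58298560/777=-75030.32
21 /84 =1 /4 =0.25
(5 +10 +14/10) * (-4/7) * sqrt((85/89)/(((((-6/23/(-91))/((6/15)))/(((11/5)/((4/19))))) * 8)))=-41 * sqrt(19855265430)/46725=-123.64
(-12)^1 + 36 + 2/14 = 169/7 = 24.14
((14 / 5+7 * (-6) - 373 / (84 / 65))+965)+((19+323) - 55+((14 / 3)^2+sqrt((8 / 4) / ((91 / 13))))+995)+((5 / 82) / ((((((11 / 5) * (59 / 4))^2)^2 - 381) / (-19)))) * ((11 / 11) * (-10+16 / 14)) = sqrt(14) / 7+2540384971854254359 / 1308837999319380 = 1941.48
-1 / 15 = -0.07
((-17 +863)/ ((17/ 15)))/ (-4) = -6345/ 34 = -186.62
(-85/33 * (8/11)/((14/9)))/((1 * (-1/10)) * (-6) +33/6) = -10200/51667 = -0.20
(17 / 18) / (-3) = -17 / 54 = -0.31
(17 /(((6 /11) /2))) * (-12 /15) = -748 /15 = -49.87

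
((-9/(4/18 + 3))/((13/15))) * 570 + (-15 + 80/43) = -29992655/16211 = -1850.14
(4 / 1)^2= 16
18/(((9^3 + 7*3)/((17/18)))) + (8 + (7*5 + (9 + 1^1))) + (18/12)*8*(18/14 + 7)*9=4976369/5250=947.88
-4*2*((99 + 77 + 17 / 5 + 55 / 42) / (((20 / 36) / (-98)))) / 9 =2125144 / 75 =28335.25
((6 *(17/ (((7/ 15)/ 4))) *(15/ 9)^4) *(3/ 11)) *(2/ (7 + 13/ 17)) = 3612500/ 7623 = 473.89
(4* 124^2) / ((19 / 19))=61504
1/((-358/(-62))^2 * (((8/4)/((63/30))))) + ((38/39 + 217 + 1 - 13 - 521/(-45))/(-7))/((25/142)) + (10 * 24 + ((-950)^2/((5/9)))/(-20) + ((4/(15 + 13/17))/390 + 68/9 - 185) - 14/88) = -393275434753576279/4835010930750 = -81339.10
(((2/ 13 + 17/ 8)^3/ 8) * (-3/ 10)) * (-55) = 439297749/ 17997824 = 24.41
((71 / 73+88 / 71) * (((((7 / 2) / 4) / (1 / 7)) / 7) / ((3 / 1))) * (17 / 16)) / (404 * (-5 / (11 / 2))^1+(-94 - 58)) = -0.00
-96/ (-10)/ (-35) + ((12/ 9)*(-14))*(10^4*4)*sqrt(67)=-2240000*sqrt(67)/ 3 -48/ 175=-6111730.34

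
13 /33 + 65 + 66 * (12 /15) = 19502 /165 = 118.19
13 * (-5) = -65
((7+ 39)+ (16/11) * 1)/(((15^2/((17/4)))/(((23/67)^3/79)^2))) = 72981693277/310502919714200950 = 0.00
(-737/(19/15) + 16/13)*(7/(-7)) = 143411/247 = 580.61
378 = 378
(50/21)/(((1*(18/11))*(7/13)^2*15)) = 0.33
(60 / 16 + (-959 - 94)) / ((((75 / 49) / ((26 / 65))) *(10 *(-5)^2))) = -68551 / 62500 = -1.10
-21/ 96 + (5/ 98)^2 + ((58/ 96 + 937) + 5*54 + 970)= 2177.39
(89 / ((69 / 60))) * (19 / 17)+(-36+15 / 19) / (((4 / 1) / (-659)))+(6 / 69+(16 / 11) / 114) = 303867203 / 51612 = 5887.53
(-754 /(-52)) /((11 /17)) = 493 /22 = 22.41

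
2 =2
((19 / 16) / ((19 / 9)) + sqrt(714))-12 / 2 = -87 / 16 + sqrt(714) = 21.28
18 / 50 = 9 / 25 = 0.36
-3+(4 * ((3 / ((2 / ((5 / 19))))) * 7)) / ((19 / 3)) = -453 / 361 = -1.25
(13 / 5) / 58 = 13 / 290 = 0.04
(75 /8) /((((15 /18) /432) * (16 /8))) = 2430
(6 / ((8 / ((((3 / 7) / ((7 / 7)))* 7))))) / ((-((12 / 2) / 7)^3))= -343 / 96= -3.57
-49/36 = -1.36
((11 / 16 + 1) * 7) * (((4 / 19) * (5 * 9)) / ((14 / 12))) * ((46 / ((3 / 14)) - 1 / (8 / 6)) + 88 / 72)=3136725 / 152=20636.35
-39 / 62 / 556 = -39 / 34472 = -0.00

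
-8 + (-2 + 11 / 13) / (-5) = -101 / 13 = -7.77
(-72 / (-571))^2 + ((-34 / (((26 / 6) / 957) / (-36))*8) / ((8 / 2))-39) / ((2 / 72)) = 82487471890068 / 4238533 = 19461325.86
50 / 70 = 0.71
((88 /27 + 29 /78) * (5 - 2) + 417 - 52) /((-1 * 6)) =-87959 /1404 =-62.65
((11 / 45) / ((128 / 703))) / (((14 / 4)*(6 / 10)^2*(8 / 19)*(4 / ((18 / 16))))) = 734635 / 1032192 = 0.71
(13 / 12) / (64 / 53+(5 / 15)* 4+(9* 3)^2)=689 / 465260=0.00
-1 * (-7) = 7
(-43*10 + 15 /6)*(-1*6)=2565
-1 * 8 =-8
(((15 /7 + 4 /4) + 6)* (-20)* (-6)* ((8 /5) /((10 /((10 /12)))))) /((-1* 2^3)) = -128 /7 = -18.29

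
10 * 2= 20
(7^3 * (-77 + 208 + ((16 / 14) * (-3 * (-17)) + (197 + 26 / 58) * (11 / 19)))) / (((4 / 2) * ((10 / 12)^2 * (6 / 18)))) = 3098405142 / 13775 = 224929.59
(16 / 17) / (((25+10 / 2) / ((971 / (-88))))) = -971 / 2805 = -0.35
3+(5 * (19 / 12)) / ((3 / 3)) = 10.92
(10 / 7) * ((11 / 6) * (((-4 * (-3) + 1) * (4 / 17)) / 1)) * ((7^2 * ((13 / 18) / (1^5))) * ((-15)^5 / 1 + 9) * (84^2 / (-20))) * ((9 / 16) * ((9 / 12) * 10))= 10894496808195 / 34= 320426376711.62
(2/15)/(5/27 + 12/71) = 1278/3395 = 0.38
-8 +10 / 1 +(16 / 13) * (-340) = -5414 / 13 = -416.46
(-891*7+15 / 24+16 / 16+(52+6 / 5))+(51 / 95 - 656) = -1039321 / 152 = -6837.64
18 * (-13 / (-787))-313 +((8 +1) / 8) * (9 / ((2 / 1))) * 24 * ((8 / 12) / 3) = -224848 / 787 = -285.70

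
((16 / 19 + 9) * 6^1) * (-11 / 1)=-12342 / 19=-649.58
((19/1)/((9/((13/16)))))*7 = 1729/144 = 12.01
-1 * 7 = -7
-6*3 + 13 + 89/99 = -406/99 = -4.10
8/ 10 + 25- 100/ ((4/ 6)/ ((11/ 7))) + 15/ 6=-207.41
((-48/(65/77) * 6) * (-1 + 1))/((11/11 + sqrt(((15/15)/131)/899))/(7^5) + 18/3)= 0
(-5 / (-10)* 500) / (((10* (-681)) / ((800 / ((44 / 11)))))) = -5000 / 681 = -7.34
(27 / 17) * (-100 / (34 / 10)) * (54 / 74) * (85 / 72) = -40.24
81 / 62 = 1.31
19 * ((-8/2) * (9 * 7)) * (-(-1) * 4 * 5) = -95760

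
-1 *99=-99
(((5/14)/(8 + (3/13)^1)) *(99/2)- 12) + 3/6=-28019/2996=-9.35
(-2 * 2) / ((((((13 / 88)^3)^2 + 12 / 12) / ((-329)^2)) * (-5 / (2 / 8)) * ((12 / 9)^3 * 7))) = 3029518291193856 / 2322044567965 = 1304.68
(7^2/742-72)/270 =-1525/5724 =-0.27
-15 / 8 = -1.88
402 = 402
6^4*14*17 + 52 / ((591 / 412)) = 182314192 / 591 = 308484.25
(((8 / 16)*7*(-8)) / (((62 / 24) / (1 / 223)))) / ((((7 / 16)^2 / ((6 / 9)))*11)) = -8192 / 532301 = -0.02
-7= -7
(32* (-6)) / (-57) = 64 / 19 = 3.37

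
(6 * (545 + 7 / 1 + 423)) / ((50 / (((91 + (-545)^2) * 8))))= 278100576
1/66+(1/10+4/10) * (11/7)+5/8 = 1.43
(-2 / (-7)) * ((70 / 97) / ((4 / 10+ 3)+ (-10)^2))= 100 / 50149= 0.00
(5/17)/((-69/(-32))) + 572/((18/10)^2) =176.68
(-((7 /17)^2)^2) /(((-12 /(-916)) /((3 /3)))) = -549829 /250563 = -2.19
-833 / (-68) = 49 / 4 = 12.25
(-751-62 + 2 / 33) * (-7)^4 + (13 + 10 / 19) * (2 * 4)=-1223753065 / 627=-1951759.27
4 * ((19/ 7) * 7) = 76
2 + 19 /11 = 41 /11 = 3.73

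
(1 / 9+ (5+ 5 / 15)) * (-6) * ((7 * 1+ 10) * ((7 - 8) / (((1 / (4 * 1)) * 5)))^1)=6664 / 15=444.27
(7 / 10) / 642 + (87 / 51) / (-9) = -61703 / 327420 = -0.19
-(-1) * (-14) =-14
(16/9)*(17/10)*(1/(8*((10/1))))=17/450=0.04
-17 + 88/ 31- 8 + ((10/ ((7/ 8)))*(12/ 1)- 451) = -72916/ 217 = -336.02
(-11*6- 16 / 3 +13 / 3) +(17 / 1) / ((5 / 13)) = -114 / 5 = -22.80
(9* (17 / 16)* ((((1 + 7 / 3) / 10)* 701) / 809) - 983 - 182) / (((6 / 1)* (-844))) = 15044009 / 65548416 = 0.23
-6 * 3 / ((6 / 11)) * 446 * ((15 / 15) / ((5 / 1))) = -14718 / 5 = -2943.60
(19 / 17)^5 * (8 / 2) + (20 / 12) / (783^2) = 18216835817017 / 2611496124819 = 6.98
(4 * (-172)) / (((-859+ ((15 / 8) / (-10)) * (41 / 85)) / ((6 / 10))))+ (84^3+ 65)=692569928555 / 1168363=592769.48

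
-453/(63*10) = -151/210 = -0.72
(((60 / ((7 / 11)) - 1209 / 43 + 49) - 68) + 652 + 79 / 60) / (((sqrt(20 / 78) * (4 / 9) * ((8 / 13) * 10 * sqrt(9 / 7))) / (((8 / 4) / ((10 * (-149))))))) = -164460127 * sqrt(2730) / 14351680000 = -0.60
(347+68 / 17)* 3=1053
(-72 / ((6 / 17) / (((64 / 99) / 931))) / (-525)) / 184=544 / 370980225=0.00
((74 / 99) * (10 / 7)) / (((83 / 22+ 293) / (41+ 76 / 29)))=1872200 / 11928483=0.16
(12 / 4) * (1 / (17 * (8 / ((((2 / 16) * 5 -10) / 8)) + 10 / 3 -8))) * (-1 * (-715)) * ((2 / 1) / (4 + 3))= -160875 / 51289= -3.14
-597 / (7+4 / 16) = -2388 / 29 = -82.34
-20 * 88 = -1760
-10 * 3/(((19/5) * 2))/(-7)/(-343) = -75/45619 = -0.00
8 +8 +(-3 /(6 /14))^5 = -16791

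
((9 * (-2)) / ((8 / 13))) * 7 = -204.75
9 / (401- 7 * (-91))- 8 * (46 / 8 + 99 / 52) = -275377 / 4498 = -61.22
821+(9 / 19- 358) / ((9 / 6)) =33211 / 57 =582.65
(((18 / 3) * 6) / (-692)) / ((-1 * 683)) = 9 / 118159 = 0.00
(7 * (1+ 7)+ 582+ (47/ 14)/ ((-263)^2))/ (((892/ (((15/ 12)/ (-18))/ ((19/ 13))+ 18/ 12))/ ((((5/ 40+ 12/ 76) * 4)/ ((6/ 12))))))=5865216635195/ 2494603779136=2.35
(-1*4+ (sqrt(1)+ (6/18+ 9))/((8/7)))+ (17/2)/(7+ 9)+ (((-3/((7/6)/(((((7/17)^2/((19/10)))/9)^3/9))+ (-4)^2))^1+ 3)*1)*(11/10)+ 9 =3106278706749937483/173798088914484960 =17.87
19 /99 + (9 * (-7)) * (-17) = 106048 /99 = 1071.19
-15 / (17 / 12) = -180 / 17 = -10.59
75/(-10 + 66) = 75/56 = 1.34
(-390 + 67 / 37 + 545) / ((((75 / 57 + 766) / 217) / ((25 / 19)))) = 31475850 / 539423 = 58.35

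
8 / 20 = 2 / 5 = 0.40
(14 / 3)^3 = 2744 / 27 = 101.63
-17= -17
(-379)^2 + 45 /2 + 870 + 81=289229 /2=144614.50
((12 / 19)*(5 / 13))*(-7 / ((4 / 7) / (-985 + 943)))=30870 / 247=124.98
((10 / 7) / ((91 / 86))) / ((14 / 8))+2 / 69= 246278 / 307671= 0.80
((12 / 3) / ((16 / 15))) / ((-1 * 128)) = -15 / 512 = -0.03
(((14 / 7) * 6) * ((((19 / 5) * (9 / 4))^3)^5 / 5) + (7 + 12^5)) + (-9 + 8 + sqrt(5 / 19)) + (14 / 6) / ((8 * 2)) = sqrt(95) / 19 + 28130934906459618150730638269818459 / 122880000000000000000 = 228930134329912.77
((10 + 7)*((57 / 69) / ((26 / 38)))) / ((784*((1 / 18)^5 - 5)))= -724767426 / 138420289189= -0.01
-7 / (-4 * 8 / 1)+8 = 263 / 32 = 8.22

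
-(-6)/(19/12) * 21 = 1512/19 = 79.58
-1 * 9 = -9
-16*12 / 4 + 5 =-43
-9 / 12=-3 / 4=-0.75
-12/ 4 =-3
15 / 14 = 1.07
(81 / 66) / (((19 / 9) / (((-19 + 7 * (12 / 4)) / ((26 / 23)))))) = 5589 / 5434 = 1.03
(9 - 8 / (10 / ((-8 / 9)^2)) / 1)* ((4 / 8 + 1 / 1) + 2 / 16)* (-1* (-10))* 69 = 1013311 / 108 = 9382.51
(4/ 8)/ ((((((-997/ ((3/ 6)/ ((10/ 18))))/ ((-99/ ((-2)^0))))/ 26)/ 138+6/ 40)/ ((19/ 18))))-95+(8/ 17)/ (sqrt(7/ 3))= -224079160/ 2447531+8 * sqrt(21)/ 119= -91.25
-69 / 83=-0.83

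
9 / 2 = 4.50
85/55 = 17/11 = 1.55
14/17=0.82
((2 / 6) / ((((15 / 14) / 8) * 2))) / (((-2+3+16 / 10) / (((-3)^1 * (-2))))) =112 / 39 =2.87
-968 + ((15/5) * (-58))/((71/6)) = -69772/71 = -982.70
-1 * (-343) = 343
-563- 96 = -659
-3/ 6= -1/ 2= -0.50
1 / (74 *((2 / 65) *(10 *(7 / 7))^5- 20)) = 13 / 2940760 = 0.00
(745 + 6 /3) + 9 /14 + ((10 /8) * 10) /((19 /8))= 200273 /266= 752.91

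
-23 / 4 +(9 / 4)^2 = -11 / 16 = -0.69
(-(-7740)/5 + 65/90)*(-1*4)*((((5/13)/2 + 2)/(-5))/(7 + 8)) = 529663/2925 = 181.08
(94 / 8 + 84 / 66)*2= 573 / 22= 26.05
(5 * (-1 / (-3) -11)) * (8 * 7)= -8960 / 3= -2986.67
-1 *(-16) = 16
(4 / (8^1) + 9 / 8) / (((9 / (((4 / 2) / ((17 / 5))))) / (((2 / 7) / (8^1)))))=65 / 17136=0.00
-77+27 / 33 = -838 / 11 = -76.18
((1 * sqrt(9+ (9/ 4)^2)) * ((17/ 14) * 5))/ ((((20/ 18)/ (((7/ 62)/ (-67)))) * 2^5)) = -0.00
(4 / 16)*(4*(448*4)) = 1792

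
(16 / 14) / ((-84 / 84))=-8 / 7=-1.14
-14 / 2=-7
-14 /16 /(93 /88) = -77 /93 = -0.83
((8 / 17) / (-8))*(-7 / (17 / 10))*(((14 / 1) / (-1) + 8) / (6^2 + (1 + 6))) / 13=-420 / 161551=-0.00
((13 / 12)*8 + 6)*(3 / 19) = 44 / 19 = 2.32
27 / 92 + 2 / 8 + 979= 45059 / 46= 979.54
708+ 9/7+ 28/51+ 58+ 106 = 311959/357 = 873.83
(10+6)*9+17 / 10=1457 / 10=145.70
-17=-17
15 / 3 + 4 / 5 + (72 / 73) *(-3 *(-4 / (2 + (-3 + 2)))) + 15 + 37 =25417 / 365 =69.64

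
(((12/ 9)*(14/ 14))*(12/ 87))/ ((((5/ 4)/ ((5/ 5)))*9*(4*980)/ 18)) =8/ 106575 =0.00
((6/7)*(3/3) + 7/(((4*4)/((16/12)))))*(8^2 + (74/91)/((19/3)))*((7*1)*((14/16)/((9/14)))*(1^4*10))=8801.33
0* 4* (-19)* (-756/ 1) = 0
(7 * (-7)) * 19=-931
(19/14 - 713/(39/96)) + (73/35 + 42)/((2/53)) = -585.45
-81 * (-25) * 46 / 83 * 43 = 4005450 / 83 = 48258.43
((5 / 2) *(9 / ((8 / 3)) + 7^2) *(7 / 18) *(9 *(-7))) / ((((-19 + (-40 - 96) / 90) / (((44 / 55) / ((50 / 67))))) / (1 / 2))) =12380193 / 147680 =83.83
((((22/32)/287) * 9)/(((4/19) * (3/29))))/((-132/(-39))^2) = 279357/3232768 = 0.09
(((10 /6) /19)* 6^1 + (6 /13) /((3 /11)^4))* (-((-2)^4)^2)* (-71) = 10176160768 /6669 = 1525890.05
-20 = -20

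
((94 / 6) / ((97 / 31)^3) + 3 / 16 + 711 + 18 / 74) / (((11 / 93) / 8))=35773756741667 / 742915822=48153.18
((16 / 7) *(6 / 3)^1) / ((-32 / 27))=-27 / 7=-3.86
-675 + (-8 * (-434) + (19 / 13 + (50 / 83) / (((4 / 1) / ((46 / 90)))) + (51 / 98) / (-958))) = 2551448123269 / 911707524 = 2798.54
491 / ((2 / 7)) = 3437 / 2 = 1718.50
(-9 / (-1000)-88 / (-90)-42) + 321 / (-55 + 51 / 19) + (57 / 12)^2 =-219951161 / 8946000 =-24.59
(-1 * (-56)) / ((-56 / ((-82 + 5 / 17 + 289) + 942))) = -1149.29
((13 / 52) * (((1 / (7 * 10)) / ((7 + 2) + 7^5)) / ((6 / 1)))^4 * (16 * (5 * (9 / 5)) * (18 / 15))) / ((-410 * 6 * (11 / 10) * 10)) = -1 / 1558590417448999119618048000000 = -0.00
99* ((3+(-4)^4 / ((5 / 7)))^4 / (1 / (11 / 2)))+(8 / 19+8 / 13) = 2867856676141044983 / 308750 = 9288604619080.31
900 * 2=1800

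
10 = 10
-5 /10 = -1 /2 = -0.50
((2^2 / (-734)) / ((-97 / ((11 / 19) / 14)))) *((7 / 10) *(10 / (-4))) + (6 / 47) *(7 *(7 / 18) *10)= 1325705209 / 381478884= 3.48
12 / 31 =0.39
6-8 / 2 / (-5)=6.80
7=7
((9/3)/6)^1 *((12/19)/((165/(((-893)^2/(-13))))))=-83942/715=-117.40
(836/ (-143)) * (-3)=228/ 13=17.54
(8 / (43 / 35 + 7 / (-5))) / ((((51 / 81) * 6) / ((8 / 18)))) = -280 / 51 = -5.49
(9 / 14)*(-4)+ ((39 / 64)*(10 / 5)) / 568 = -326895 / 127232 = -2.57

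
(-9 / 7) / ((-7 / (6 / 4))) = 27 / 98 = 0.28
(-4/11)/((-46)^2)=-1/5819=-0.00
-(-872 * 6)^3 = 143219847168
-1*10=-10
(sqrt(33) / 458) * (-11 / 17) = -11 * sqrt(33) / 7786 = -0.01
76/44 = 19/11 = 1.73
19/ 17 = 1.12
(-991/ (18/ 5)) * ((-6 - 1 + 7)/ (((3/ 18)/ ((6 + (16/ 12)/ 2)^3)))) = 0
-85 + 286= 201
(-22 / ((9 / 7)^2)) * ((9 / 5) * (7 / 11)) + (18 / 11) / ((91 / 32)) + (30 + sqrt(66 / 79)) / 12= -1096307 / 90090 + sqrt(5214) / 948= -12.09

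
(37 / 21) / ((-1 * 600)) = -0.00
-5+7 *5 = 30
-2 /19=-0.11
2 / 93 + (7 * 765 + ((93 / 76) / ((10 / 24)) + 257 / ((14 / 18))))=351798289 / 61845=5688.39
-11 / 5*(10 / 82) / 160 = -11 / 6560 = -0.00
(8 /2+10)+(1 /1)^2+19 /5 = 94 /5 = 18.80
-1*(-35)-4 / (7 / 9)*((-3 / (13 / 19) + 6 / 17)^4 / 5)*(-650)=226933891609025 / 1284469459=176675.19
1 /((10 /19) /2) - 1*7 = -16 /5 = -3.20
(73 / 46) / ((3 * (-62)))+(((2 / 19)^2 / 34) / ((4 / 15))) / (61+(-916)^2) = -375925190947 / 44060499764124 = -0.01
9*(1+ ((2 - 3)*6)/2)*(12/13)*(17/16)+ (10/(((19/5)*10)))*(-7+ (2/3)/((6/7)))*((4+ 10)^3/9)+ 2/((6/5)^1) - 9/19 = -20634985/40014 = -515.69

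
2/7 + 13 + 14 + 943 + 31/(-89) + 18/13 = 7866737/8099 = 971.32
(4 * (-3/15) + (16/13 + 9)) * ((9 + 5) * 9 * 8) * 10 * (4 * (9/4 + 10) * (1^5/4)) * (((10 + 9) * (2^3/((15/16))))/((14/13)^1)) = 876599808/5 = 175319961.60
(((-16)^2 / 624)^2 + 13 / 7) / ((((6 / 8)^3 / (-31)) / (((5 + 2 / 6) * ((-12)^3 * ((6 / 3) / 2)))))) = 43811799040 / 31941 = 1371647.70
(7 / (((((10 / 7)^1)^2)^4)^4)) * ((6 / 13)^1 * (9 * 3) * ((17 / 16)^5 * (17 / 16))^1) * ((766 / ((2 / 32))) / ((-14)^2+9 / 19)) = 109993302702305083316433993596399311653771 / 1272158617600000000000000000000000000000000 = 0.09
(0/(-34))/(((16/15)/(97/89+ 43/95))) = 0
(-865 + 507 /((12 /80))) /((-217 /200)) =-2317.97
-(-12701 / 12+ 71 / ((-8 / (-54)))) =3475 / 6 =579.17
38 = 38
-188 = -188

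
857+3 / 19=16286 / 19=857.16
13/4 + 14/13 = 225/52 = 4.33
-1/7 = -0.14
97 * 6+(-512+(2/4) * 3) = 143/2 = 71.50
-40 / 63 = -0.63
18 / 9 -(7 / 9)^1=11 / 9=1.22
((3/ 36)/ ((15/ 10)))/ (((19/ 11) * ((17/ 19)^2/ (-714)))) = -1463/ 51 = -28.69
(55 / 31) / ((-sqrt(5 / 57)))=-11 * sqrt(285) / 31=-5.99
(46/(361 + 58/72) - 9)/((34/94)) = -5431743/221425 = -24.53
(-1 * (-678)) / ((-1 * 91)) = -678 / 91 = -7.45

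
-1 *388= -388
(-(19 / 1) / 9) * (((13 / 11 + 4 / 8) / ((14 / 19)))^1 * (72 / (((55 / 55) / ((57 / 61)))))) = -1522698 / 4697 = -324.19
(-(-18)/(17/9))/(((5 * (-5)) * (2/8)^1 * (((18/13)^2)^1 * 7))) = -338/2975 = -0.11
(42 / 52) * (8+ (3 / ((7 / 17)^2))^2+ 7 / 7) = 1159947 / 4459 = 260.14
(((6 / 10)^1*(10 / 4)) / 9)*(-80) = -40 / 3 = -13.33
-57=-57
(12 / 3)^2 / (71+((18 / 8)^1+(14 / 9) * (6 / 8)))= 192 / 893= 0.22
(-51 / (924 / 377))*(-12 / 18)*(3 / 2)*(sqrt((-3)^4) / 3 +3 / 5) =74.91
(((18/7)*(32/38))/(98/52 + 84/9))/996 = 1872/9659125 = 0.00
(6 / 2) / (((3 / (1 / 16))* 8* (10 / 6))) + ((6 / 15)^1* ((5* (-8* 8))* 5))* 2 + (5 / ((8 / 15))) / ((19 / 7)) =-1276.54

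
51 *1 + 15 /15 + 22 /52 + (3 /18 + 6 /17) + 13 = 43720 /663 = 65.94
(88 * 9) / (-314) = -396 / 157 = -2.52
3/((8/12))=9/2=4.50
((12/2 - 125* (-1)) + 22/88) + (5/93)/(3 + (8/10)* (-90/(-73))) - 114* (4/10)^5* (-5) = 9275862671/67657500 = 137.10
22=22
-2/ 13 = -0.15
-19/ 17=-1.12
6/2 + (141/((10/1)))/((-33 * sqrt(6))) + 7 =10 - 47 * sqrt(6)/660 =9.83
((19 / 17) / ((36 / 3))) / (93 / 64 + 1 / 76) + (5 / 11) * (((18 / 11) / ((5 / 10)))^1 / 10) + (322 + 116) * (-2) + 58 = -8998030784 / 11002893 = -817.79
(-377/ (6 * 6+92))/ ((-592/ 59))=22243/ 75776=0.29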